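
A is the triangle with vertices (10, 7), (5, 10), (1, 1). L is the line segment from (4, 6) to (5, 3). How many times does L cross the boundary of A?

1

The segment meets the boundary at (4.818,3.545).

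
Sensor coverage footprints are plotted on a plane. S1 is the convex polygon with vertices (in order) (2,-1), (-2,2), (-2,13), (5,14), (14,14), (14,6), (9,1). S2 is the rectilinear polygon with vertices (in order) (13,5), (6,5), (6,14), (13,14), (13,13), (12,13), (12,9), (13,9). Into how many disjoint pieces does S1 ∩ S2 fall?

S1 ∩ S2 is a single connected region.

1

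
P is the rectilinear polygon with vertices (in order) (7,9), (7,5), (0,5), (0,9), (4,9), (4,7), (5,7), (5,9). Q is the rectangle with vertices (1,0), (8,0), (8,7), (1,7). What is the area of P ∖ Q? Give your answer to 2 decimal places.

14.00

|P| = 26, |P∩Q| = 12.
|P ∖ Q| = |P| − |P∩Q| = 26 − 12 = 14.00.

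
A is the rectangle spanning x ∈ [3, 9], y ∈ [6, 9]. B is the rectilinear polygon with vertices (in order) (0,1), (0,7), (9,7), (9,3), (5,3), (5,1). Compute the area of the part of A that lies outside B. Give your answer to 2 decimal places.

|A| = 18, |A∩B| = 6.
|A ∖ B| = |A| − |A∩B| = 18 − 6 = 12.00.

12.00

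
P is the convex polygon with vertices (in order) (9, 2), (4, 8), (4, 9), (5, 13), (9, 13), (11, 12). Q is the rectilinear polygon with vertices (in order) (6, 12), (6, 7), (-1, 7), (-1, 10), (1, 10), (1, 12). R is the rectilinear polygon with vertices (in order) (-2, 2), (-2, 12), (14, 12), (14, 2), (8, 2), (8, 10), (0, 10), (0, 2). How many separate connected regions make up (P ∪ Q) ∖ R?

2

(P ∪ Q) ∖ R splits into 2 disjoint pieces (area 30.0167, area 5.125).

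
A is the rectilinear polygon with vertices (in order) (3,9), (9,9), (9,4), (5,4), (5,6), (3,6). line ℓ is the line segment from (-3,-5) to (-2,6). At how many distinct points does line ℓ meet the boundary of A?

0

The segment lies entirely outside A and never meets its boundary.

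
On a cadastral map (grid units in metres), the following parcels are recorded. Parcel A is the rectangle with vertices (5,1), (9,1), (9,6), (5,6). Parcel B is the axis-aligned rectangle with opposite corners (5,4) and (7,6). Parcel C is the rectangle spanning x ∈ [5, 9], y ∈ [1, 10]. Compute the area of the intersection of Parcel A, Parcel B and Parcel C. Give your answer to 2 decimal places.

The intersection is the polygon with vertices (7,4), (5,4), (5,6), (7,6).
By the shoelace formula its area is 4.00.

4.00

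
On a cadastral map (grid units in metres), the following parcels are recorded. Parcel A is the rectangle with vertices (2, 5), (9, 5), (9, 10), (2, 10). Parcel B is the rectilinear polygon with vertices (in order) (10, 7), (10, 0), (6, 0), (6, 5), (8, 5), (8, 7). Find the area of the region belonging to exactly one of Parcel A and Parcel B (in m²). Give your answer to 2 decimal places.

|Parcel A| = 35, |Parcel B| = 24, |Parcel A∩Parcel B| = 2.
|Parcel A △ Parcel B| = |Parcel A| + |Parcel B| − 2·|Parcel A∩Parcel B| = 35 + 24 − 4 = 55.00.

55.00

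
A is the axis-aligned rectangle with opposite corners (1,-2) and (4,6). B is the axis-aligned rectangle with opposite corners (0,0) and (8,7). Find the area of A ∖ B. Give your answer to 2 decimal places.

|A∩B|: x∈[1,4], y∈[0,6] → 3·6 = 18.
|A| = 24.
|A ∖ B| = |A| − |A∩B| = 24 − 18 = 6.00.

6.00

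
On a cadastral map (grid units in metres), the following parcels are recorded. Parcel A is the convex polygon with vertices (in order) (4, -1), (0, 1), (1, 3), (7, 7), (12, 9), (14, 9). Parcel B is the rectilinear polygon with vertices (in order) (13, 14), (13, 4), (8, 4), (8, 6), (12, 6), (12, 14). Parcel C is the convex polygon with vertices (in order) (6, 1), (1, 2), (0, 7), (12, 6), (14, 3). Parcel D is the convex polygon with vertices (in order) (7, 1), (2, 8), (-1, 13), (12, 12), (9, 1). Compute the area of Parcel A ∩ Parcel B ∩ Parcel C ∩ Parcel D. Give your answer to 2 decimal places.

The intersection is the polygon with vertices (8,6), (10.364,6), (10.125,5.125), (9,4), (8,4).
By the shoelace formula its area is 3.72.

3.72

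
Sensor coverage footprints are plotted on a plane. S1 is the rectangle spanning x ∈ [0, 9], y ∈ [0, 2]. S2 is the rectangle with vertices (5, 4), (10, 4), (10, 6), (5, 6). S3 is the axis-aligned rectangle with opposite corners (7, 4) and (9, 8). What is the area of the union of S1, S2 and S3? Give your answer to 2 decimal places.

32.00

By inclusion–exclusion:
Individual areas: |S1| = 18, |S2| = 10, |S3| = 8.
|S1∩S2| = 0 (no overlap).
|S1∩S3| = 0 (no overlap).
|S2∩S3|: x∈[7,9], y∈[4,6] → 2·2 = 4.
|S1∩S2∩S3| = 0.
|S1 ∪ S2 ∪ S3| = 36 − 4 + 0 = 32.00.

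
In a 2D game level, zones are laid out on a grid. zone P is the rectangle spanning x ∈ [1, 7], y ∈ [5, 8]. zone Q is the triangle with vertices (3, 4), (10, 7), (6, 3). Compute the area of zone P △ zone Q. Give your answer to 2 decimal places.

24.81

|zone P| = 18, |zone Q| = 8, |zone P∩zone Q| = 0.5952.
|zone P △ zone Q| = |zone P| + |zone Q| − 2·|zone P∩zone Q| = 18 + 8 − 1.1905 = 24.81.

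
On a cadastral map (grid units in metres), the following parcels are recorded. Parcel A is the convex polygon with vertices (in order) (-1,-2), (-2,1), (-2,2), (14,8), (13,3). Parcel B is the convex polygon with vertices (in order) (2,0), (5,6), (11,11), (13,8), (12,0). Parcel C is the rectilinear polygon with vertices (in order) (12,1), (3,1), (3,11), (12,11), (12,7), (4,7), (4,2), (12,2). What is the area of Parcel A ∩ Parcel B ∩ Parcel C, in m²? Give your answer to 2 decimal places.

6.88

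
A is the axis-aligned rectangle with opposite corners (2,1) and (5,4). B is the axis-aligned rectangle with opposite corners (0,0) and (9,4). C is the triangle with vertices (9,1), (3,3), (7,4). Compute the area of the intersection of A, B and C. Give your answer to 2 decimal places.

The intersection is the polygon with vertices (5,2.333), (3,3), (5,3.5).
By the shoelace formula its area is 1.17.

1.17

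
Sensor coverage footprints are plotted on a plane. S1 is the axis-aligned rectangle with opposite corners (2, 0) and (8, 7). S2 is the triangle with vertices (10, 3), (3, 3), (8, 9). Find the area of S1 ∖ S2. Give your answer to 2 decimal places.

28.67

|S1| = 42, |S1∩S2| = 13.3333.
|S1 ∖ S2| = |S1| − |S1∩S2| = 42 − 13.3333 = 28.67.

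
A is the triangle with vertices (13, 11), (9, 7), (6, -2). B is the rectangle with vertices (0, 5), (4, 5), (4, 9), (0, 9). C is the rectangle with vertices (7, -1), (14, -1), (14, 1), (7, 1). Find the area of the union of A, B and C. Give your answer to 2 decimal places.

By inclusion–exclusion:
Individual areas: |A| = 12, |B| = 16, |C| = 14.
|A∩B| = 0.
|A∩C| = 0.3516.
|B∩C| = 0 (no overlap).
|A∩B∩C| = 0.
|A ∪ B ∪ C| = 42 − 0.3516 + 0 = 41.65.

41.65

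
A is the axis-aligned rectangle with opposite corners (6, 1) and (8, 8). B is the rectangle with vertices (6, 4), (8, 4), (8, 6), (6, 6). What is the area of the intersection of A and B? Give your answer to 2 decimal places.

4.00

|A∩B|: x∈[6,8], y∈[4,6] → 2·2 = 4.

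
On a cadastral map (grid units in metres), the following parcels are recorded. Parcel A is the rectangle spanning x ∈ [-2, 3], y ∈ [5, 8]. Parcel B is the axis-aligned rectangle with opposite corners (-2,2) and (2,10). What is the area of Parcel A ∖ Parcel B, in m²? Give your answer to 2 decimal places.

|Parcel A∩Parcel B|: x∈[-2,2], y∈[5,8] → 4·3 = 12.
|Parcel A| = 15.
|Parcel A ∖ Parcel B| = |Parcel A| − |Parcel A∩Parcel B| = 15 − 12 = 3.00.

3.00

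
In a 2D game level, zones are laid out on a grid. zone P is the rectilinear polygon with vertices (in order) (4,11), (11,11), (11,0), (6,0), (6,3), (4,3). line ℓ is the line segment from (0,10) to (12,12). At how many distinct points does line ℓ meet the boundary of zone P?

The segment meets the boundary at (6,11), (4,10.667).

2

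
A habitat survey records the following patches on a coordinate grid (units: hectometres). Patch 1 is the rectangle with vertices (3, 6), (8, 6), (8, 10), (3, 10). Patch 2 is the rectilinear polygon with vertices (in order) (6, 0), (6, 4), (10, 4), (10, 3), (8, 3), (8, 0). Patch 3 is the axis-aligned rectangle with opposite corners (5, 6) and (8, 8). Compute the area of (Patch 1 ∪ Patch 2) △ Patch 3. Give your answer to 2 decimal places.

24.00

|Patch 1 ∪ Patch 2| = 30.
|(Patch 1 ∪ Patch 2) ∩ Patch 3| = 6.
|(Patch 1 ∪ Patch 2) △ Patch 3| = 30 + 6 − 12 = 24.00.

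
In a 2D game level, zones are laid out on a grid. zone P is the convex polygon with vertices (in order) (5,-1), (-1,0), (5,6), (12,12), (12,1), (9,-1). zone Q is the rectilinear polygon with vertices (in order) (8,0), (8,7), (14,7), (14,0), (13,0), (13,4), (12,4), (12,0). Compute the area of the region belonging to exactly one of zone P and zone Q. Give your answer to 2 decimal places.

|zone P| = 88, |zone Q| = 38, |zone P∩zone Q| = 27.25.
|zone P △ zone Q| = |zone P| + |zone Q| − 2·|zone P∩zone Q| = 88 + 38 − 54.5 = 71.50.

71.50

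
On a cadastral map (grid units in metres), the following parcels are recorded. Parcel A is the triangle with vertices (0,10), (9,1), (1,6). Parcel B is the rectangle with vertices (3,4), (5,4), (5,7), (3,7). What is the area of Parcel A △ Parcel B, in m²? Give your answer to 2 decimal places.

|Parcel A| = 13.5, |Parcel B| = 6, |Parcel A∩Parcel B| = 3.55.
|Parcel A △ Parcel B| = |Parcel A| + |Parcel B| − 2·|Parcel A∩Parcel B| = 13.5 + 6 − 7.1 = 12.40.

12.40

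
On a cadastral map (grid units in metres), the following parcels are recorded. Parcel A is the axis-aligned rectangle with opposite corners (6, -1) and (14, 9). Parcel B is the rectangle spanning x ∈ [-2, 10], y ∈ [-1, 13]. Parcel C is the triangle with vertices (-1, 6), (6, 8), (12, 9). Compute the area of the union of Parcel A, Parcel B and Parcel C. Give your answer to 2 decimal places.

208.00

By inclusion–exclusion:
Individual areas: |Parcel A| = 80, |Parcel B| = 168, |Parcel C| = 2.5.
|Parcel A∩Parcel B|: x∈[6,10], y∈[-1,9] → 4·10 = 40.
|Parcel A∩Parcel C| = 1.1538.
|Parcel B∩Parcel C| = 2.3718.
|Parcel A∩Parcel B∩Parcel C| = 1.0256.
|Parcel A ∪ Parcel B ∪ Parcel C| = 250.5 − 43.5256 + 1.0256 = 208.00.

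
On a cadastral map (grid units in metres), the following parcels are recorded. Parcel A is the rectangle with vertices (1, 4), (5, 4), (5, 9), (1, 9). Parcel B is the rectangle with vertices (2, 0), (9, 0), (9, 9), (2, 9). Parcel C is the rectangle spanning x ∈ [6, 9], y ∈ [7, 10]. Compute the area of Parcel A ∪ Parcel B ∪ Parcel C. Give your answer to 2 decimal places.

71.00

By inclusion–exclusion:
Individual areas: |Parcel A| = 20, |Parcel B| = 63, |Parcel C| = 9.
|Parcel A∩Parcel B|: x∈[2,5], y∈[4,9] → 3·5 = 15.
|Parcel A∩Parcel C| = 0 (no overlap).
|Parcel B∩Parcel C|: x∈[6,9], y∈[7,9] → 3·2 = 6.
|Parcel A∩Parcel B∩Parcel C| = 0.
|Parcel A ∪ Parcel B ∪ Parcel C| = 92 − 21 + 0 = 71.00.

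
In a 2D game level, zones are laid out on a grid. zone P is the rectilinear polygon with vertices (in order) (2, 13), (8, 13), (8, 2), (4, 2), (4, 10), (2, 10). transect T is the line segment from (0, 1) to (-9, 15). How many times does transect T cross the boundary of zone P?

The segment lies entirely outside zone P and never meets its boundary.

0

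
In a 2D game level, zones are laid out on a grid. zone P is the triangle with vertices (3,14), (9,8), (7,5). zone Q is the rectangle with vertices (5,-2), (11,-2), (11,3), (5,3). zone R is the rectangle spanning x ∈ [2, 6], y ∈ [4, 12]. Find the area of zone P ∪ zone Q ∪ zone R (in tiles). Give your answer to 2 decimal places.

By inclusion–exclusion:
Individual areas: |zone P| = 15, |zone Q| = 30, |zone R| = 32.
|zone P∩zone Q| = 0.
|zone P∩zone R| = 4.5139.
|zone Q∩zone R| = 0 (no overlap).
|zone P∩zone Q∩zone R| = 0.
|zone P ∪ zone Q ∪ zone R| = 77 − 4.5139 + 0 = 72.49.

72.49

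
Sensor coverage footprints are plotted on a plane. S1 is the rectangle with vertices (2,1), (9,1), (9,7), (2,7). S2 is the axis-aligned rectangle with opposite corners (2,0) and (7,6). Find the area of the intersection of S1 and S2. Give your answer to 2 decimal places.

25.00

|S1∩S2|: x∈[2,7], y∈[1,6] → 5·5 = 25.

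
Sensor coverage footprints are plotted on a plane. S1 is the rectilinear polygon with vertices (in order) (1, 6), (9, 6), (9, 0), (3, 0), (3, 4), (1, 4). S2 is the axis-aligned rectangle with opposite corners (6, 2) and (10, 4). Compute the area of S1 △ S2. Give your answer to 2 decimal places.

|S1| = 40, |S2| = 8, |S1∩S2| = 6.
|S1 △ S2| = |S1| + |S2| − 2·|S1∩S2| = 40 + 8 − 12 = 36.00.

36.00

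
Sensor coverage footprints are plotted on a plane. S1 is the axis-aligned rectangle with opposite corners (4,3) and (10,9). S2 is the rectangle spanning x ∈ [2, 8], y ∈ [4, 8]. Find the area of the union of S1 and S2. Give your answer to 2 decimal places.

By inclusion–exclusion:
Individual areas: |S1| = 36, |S2| = 24.
|S1∩S2|: x∈[4,8], y∈[4,8] → 4·4 = 16.
|S1 ∪ S2| = 60 − 16 = 44.00.

44.00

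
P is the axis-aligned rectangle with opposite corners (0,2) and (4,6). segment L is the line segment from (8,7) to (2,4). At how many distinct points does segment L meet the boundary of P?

1

The segment meets the boundary at (4,5).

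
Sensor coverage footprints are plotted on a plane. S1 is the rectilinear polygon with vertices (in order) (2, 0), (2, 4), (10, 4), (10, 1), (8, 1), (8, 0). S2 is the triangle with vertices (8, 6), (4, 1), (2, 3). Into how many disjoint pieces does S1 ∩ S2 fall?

S1 ∩ S2 is a single connected region.

1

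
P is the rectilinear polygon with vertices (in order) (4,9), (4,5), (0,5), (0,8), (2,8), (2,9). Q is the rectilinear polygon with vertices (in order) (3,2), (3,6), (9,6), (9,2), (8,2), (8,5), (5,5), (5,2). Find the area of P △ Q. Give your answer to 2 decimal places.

|P| = 14, |Q| = 15, |P∩Q| = 1.
|P △ Q| = |P| + |Q| − 2·|P∩Q| = 14 + 15 − 2 = 27.00.

27.00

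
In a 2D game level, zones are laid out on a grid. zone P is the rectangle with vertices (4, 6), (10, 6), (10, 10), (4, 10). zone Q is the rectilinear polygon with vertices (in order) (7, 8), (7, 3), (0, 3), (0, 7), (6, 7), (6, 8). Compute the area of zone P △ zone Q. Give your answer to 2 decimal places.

|zone P| = 24, |zone Q| = 29, |zone P∩zone Q| = 4.
|zone P △ zone Q| = |zone P| + |zone Q| − 2·|zone P∩zone Q| = 24 + 29 − 8 = 45.00.

45.00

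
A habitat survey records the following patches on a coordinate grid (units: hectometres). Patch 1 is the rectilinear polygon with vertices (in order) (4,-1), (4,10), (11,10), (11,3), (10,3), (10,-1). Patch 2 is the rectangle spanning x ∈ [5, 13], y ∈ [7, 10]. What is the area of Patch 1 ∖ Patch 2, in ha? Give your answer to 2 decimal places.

|Patch 1| = 73, |Patch 1∩Patch 2| = 18.
|Patch 1 ∖ Patch 2| = |Patch 1| − |Patch 1∩Patch 2| = 73 − 18 = 55.00.

55.00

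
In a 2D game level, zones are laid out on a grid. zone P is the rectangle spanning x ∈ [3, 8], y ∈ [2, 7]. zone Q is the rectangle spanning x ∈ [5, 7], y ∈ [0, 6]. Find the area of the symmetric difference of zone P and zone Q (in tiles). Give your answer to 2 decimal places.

21.00

|zone P∩zone Q|: x∈[5,7], y∈[2,6] → 2·4 = 8.
|zone P △ zone Q| = |zone P| + |zone Q| − 2·|zone P∩zone Q| = 25 + 12 − 16 = 21.00.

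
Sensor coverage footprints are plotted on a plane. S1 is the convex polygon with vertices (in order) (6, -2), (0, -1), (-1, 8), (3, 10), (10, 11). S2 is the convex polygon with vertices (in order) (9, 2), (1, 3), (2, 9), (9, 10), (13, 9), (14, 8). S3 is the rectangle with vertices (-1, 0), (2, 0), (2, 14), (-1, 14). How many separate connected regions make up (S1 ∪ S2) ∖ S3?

(S1 ∪ S2) ∖ S3 is a single connected region.

1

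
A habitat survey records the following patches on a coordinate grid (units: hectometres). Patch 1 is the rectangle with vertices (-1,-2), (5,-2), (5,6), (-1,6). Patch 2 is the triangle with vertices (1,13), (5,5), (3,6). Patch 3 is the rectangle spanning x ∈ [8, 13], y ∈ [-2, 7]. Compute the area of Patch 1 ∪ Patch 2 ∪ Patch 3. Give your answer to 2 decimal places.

By inclusion–exclusion:
Individual areas: |Patch 1| = 48, |Patch 2| = 6, |Patch 3| = 45.
|Patch 1∩Patch 2| = 0.75.
|Patch 1∩Patch 3| = 0 (no overlap).
|Patch 2∩Patch 3| = 0.
|Patch 1∩Patch 2∩Patch 3| = 0.
|Patch 1 ∪ Patch 2 ∪ Patch 3| = 99 − 0.75 + 0 = 98.25.

98.25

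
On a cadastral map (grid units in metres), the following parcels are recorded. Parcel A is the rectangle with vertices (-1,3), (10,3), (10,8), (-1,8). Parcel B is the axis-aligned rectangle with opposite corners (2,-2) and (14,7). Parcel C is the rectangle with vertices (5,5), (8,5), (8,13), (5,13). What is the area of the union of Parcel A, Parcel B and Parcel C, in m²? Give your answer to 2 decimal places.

By inclusion–exclusion:
Individual areas: |Parcel A| = 55, |Parcel B| = 108, |Parcel C| = 24.
|Parcel A∩Parcel B|: x∈[2,10], y∈[3,7] → 8·4 = 32.
|Parcel A∩Parcel C|: x∈[5,8], y∈[5,8] → 3·3 = 9.
|Parcel B∩Parcel C|: x∈[5,8], y∈[5,7] → 3·2 = 6.
|Parcel A∩Parcel B∩Parcel C| = 6.
|Parcel A ∪ Parcel B ∪ Parcel C| = 187 − 47 + 6 = 146.00.

146.00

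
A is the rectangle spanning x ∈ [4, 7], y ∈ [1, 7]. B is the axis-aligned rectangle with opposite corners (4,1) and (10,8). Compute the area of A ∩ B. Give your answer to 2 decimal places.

|A∩B|: x∈[4,7], y∈[1,7] → 3·6 = 18.

18.00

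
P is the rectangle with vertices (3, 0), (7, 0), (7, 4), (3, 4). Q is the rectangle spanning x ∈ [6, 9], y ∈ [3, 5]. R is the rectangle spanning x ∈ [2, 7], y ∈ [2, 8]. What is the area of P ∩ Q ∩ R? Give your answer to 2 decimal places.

1.00

The intersection is the polygon with vertices (7,3), (6,3), (6,4), (7,4).
By the shoelace formula its area is 1.00.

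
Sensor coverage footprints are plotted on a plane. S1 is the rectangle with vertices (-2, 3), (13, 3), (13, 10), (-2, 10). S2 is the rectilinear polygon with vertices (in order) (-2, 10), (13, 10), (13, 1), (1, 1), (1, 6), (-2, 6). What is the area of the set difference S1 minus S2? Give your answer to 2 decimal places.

|S1| = 105, |S1∩S2| = 96.
|S1 ∖ S2| = |S1| − |S1∩S2| = 105 − 96 = 9.00.

9.00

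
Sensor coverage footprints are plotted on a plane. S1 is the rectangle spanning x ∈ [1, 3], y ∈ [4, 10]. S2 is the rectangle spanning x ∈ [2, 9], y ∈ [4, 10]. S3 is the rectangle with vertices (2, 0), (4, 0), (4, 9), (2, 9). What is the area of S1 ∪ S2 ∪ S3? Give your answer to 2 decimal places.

By inclusion–exclusion:
Individual areas: |S1| = 12, |S2| = 42, |S3| = 18.
|S1∩S2|: x∈[2,3], y∈[4,10] → 1·6 = 6.
|S1∩S3|: x∈[2,3], y∈[4,9] → 1·5 = 5.
|S2∩S3|: x∈[2,4], y∈[4,9] → 2·5 = 10.
|S1∩S2∩S3| = 5.
|S1 ∪ S2 ∪ S3| = 72 − 21 + 5 = 56.00.

56.00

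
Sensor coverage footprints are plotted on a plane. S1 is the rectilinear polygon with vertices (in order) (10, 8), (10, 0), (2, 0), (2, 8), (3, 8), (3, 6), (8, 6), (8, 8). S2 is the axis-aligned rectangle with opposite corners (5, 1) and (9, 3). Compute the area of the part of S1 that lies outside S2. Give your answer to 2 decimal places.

46.00

|S1| = 54, |S1∩S2| = 8.
|S1 ∖ S2| = |S1| − |S1∩S2| = 54 − 8 = 46.00.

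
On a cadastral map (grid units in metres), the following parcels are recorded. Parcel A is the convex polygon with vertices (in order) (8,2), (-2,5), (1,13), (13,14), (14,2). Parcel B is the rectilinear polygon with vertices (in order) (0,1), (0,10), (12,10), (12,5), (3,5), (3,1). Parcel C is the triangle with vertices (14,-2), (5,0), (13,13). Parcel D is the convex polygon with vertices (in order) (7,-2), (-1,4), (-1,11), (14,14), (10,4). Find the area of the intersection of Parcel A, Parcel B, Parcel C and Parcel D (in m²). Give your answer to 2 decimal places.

8.72

The intersection is the polygon with vertices (12,9), (10.4,5), (8.077,5), (11.154,10), (12,10).
By the shoelace formula its area is 8.72.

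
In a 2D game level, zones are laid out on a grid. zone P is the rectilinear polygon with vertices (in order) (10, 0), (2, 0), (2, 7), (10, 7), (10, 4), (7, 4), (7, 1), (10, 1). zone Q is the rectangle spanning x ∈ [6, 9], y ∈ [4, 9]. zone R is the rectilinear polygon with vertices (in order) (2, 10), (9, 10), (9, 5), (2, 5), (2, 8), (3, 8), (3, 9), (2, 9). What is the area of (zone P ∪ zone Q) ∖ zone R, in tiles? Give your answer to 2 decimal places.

33.00

|zone P ∪ zone Q| = 53.
|(zone P ∪ zone Q) ∩ zone R| = 20.
|(zone P ∪ zone Q) ∖ zone R| = 53 − 20 = 33.00.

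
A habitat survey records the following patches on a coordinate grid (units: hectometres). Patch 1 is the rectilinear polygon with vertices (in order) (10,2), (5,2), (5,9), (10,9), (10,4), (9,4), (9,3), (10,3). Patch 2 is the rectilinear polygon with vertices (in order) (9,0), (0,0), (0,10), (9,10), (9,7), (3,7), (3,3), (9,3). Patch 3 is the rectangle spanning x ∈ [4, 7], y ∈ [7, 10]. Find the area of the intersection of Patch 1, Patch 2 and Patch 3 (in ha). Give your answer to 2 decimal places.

The intersection is the polygon with vertices (7,9), (7,7), (5,7), (5,9).
By the shoelace formula its area is 4.00.

4.00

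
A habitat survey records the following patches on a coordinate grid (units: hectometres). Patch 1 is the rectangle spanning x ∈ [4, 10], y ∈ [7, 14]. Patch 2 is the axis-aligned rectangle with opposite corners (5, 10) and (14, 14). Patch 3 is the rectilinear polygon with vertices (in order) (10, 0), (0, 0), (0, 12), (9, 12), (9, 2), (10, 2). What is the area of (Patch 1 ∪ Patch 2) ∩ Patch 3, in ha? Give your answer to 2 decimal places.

The region (Patch 1 ∪ Patch 2) ∩ Patch 3 is the polygon with vertices (4,7), (4,12), (9,12), (9,7).
By the shoelace formula its area is 25.00.

25.00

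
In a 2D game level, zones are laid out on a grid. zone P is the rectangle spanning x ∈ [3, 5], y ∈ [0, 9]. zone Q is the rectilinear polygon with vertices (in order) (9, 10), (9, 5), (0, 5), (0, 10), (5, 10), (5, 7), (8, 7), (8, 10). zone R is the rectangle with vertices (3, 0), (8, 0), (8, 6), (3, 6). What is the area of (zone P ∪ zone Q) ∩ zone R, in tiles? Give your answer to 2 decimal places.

15.00

The region (zone P ∪ zone Q) ∩ zone R is the polygon with vertices (3,0), (3,5), (3,6), (8,6), (8,5), (5,5), (5,0).
By the shoelace formula its area is 15.00.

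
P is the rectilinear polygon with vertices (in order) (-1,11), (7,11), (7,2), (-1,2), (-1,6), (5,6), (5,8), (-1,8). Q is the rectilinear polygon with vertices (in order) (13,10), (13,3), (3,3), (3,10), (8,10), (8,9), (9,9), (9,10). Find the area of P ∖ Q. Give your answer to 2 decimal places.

|P| = 60, |P∩Q| = 24.
|P ∖ Q| = |P| − |P∩Q| = 60 − 24 = 36.00.

36.00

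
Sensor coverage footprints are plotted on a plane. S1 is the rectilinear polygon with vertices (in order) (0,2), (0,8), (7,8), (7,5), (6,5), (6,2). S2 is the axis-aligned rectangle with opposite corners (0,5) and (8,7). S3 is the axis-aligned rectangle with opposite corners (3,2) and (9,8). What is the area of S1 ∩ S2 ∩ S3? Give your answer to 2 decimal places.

The intersection is the polygon with vertices (7,7), (7,5), (6,5), (3,5), (3,7).
By the shoelace formula its area is 8.00.

8.00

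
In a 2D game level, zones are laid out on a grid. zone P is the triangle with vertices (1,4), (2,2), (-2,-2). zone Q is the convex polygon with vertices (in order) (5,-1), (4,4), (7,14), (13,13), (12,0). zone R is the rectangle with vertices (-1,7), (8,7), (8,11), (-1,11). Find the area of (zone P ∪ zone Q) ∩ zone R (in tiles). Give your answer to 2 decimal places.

The region (zone P ∪ zone Q) ∩ zone R is the polygon with vertices (6.1,11), (8,11), (8,7), (4.9,7).
By the shoelace formula its area is 10.00.

10.00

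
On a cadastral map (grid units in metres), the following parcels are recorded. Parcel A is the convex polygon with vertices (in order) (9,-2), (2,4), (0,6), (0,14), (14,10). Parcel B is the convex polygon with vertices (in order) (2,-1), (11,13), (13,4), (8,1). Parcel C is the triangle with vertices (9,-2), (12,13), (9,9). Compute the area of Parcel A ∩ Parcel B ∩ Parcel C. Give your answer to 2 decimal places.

13.76

The intersection is the polygon with vertices (11.508,10.712), (11.526,10.632), (9.818,2.091), (9,1.6), (9,9), (10.5,11).
By the shoelace formula its area is 13.76.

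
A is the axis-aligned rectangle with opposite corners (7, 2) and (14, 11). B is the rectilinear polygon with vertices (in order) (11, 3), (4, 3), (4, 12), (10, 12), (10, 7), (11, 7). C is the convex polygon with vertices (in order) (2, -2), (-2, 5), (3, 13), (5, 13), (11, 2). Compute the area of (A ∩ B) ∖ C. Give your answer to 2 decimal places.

17.06

|A ∩ B| = 28.
|(A ∩ B) ∩ C| = 10.9394.
|(A ∩ B) ∖ C| = 28 − 10.9394 = 17.06.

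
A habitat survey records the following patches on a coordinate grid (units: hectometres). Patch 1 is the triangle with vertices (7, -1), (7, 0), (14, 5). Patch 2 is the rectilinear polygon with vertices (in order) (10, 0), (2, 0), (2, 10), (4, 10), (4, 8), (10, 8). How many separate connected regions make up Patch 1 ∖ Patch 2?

2

Patch 1 ∖ Patch 2 splits into 2 disjoint pieces (area 0.5833, area 1.1429).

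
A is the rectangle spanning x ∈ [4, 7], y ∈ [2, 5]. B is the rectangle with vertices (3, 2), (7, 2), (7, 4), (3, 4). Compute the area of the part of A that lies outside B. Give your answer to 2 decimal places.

|A∩B|: x∈[4,7], y∈[2,4] → 3·2 = 6.
|A| = 9.
|A ∖ B| = |A| − |A∩B| = 9 − 6 = 3.00.

3.00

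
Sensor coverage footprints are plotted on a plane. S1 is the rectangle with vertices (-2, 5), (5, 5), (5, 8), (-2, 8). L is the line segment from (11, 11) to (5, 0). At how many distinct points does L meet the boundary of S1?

The segment lies entirely outside S1 and never meets its boundary.

0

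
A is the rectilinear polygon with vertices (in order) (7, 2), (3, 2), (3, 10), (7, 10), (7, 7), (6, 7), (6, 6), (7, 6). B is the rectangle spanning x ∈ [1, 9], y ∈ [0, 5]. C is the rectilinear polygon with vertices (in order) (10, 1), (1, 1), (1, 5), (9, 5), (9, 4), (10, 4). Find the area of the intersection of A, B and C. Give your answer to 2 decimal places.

12.00

The intersection is the polygon with vertices (3,5), (7,5), (7,2), (3,2).
By the shoelace formula its area is 12.00.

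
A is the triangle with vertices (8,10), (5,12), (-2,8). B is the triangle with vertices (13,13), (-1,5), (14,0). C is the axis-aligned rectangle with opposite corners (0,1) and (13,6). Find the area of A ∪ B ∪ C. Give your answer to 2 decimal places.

By inclusion–exclusion:
Individual areas: |A| = 13, |B| = 95, |C| = 65.
|A∩B| = 0.0192.
|A∩C| = 0.
|B∩C| = 44.6726.
|A∩B∩C| = 0.
|A ∪ B ∪ C| = 173 − 44.6918 + 0 = 128.31.

128.31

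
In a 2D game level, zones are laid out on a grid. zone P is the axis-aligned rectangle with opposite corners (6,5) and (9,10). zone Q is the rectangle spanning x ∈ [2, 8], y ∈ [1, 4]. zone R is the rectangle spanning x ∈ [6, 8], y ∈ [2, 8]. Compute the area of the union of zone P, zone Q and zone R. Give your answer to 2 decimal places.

35.00

By inclusion–exclusion:
Individual areas: |zone P| = 15, |zone Q| = 18, |zone R| = 12.
|zone P∩zone Q| = 0 (no overlap).
|zone P∩zone R|: x∈[6,8], y∈[5,8] → 2·3 = 6.
|zone Q∩zone R|: x∈[6,8], y∈[2,4] → 2·2 = 4.
|zone P∩zone Q∩zone R| = 0.
|zone P ∪ zone Q ∪ zone R| = 45 − 10 + 0 = 35.00.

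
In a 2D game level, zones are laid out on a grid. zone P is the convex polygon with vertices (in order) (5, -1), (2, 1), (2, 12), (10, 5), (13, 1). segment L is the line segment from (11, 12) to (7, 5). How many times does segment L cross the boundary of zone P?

The segment meets the boundary at (8,6.75).

1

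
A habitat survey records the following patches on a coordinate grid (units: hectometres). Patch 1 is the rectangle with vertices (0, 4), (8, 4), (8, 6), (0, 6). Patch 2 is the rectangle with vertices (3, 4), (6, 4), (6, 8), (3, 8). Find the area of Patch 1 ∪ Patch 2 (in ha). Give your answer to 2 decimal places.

By inclusion–exclusion:
Individual areas: |Patch 1| = 16, |Patch 2| = 12.
|Patch 1∩Patch 2|: x∈[3,6], y∈[4,6] → 3·2 = 6.
|Patch 1 ∪ Patch 2| = 28 − 6 = 22.00.

22.00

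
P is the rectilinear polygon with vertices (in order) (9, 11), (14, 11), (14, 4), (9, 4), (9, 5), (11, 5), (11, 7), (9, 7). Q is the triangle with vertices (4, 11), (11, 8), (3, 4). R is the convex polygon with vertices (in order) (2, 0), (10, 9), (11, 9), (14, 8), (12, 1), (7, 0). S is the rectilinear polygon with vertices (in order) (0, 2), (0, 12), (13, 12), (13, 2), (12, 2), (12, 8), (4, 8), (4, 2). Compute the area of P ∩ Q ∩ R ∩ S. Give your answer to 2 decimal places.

0.55

The intersection is the polygon with vertices (9.632,8.586), (11,8), (9.111,8).
By the shoelace formula its area is 0.55.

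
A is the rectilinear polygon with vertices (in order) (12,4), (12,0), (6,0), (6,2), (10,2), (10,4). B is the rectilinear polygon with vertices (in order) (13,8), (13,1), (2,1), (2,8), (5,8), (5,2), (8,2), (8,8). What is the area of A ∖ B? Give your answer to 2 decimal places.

|A| = 16, |A∩B| = 10.
|A ∖ B| = |A| − |A∩B| = 16 − 10 = 6.00.

6.00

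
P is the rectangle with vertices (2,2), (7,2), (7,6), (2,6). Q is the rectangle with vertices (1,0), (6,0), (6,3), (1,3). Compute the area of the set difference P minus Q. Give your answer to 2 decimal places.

|P∩Q|: x∈[2,6], y∈[2,3] → 4·1 = 4.
|P| = 20.
|P ∖ Q| = |P| − |P∩Q| = 20 − 4 = 16.00.

16.00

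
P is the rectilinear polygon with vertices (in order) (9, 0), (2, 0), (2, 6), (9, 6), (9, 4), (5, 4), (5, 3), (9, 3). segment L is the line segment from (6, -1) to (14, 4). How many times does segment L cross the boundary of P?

2

The segment meets the boundary at (9,0.875), (7.6,0).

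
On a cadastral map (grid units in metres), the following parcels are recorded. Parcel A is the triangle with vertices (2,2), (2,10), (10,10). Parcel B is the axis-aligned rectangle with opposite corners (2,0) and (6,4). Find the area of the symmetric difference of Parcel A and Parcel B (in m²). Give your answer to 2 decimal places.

|Parcel A| = 32, |Parcel B| = 16, |Parcel A∩Parcel B| = 2.
|Parcel A △ Parcel B| = |Parcel A| + |Parcel B| − 2·|Parcel A∩Parcel B| = 32 + 16 − 4 = 44.00.

44.00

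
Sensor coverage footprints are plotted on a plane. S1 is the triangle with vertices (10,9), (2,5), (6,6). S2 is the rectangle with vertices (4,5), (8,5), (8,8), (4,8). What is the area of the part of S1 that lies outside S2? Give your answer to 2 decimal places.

1.00

|S1| = 4, |S1∩S2| = 3.
|S1 ∖ S2| = |S1| − |S1∩S2| = 4 − 3 = 1.00.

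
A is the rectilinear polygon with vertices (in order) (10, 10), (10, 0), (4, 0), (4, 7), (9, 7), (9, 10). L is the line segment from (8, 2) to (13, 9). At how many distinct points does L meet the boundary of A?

1

The segment meets the boundary at (10,4.8).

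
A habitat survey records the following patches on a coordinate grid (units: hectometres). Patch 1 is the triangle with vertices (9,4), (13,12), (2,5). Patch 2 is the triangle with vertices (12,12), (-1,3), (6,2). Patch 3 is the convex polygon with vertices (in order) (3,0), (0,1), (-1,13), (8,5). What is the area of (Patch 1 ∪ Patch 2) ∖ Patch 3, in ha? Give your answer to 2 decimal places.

|Patch 1 ∪ Patch 2| = 48.4721.
|(Patch 1 ∪ Patch 2) ∩ Patch 3| = 23.1634.
|(Patch 1 ∪ Patch 2) ∖ Patch 3| = 48.4721 − 23.1634 = 25.31.

25.31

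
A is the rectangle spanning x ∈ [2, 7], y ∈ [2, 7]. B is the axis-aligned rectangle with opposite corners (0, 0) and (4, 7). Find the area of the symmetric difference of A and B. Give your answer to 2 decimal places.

33.00

|A∩B|: x∈[2,4], y∈[2,7] → 2·5 = 10.
|A △ B| = |A| + |B| − 2·|A∩B| = 25 + 28 − 20 = 33.00.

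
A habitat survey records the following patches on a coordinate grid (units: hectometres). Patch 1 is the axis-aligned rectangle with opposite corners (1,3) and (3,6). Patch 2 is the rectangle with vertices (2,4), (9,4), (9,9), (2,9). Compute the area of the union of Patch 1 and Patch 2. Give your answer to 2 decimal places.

39.00

By inclusion–exclusion:
Individual areas: |Patch 1| = 6, |Patch 2| = 35.
|Patch 1∩Patch 2|: x∈[2,3], y∈[4,6] → 1·2 = 2.
|Patch 1 ∪ Patch 2| = 41 − 2 = 39.00.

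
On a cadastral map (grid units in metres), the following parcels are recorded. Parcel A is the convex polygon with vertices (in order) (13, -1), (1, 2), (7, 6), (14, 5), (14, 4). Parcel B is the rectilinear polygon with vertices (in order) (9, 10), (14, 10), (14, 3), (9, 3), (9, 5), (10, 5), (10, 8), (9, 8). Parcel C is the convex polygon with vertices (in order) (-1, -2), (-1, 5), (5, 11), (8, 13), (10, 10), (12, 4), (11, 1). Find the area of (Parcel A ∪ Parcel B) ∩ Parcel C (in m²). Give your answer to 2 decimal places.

|Parcel A ∪ Parcel B| = 75.9571.
|(Parcel A ∪ Parcel B) ∩ Parcel C| = 45.11.

45.11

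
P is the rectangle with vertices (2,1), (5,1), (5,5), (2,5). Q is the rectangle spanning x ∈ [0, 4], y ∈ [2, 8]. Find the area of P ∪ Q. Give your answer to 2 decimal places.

30.00

By inclusion–exclusion:
Individual areas: |P| = 12, |Q| = 24.
|P∩Q|: x∈[2,4], y∈[2,5] → 2·3 = 6.
|P ∪ Q| = 36 − 6 = 30.00.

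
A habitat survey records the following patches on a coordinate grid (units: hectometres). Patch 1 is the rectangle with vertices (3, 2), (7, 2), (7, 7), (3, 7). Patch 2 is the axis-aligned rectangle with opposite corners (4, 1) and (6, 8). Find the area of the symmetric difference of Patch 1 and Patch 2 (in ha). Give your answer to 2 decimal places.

14.00

|Patch 1∩Patch 2|: x∈[4,6], y∈[2,7] → 2·5 = 10.
|Patch 1 △ Patch 2| = |Patch 1| + |Patch 2| − 2·|Patch 1∩Patch 2| = 20 + 14 − 20 = 14.00.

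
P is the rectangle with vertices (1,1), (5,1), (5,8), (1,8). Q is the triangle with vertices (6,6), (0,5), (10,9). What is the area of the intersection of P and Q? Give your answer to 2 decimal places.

2.80

The intersection is the polygon with vertices (5,5.833), (1,5.167), (1,5.4), (5,7).
By the shoelace formula its area is 2.80.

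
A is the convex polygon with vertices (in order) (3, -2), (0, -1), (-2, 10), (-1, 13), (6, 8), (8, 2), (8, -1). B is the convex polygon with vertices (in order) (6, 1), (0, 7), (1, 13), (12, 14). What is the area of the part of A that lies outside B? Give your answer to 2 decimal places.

|A| = 98, |A∩B| = 39.5185.
|A ∖ B| = |A| − |A∩B| = 98 − 39.5185 = 58.48.

58.48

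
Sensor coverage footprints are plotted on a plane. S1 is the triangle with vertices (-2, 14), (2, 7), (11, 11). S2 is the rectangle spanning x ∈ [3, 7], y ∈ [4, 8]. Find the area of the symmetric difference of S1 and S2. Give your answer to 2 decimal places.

|S1| = 39.5, |S2| = 16, |S1∩S2| = 0.3472.
|S1 △ S2| = |S1| + |S2| − 2·|S1∩S2| = 39.5 + 16 − 0.6944 = 54.81.

54.81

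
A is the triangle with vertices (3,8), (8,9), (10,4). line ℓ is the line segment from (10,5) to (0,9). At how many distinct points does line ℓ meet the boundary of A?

2

The segment meets the boundary at (4.167,7.333), (9.524,5.19).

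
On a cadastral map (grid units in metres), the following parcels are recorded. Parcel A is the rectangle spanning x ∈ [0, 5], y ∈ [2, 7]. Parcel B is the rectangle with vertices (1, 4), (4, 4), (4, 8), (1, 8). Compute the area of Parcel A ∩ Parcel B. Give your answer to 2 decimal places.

9.00

|Parcel A∩Parcel B|: x∈[1,4], y∈[4,7] → 3·3 = 9.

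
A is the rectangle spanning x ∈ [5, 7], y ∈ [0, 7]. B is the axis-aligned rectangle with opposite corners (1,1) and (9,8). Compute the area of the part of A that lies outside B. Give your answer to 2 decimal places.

|A∩B|: x∈[5,7], y∈[1,7] → 2·6 = 12.
|A| = 14.
|A ∖ B| = |A| − |A∩B| = 14 − 12 = 2.00.

2.00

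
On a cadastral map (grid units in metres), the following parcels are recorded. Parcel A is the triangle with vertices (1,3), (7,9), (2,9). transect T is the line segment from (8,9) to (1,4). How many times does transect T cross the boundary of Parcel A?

The segment meets the boundary at (1.189,4.135), (4.5,6.5).

2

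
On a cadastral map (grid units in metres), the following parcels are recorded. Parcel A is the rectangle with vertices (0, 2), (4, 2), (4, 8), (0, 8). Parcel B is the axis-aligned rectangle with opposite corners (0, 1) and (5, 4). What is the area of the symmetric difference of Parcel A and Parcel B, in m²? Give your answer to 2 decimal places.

|Parcel A∩Parcel B|: x∈[0,4], y∈[2,4] → 4·2 = 8.
|Parcel A △ Parcel B| = |Parcel A| + |Parcel B| − 2·|Parcel A∩Parcel B| = 24 + 15 − 16 = 23.00.

23.00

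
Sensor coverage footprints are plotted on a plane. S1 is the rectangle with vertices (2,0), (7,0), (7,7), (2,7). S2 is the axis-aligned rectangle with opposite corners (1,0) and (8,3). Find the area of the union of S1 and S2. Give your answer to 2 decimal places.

By inclusion–exclusion:
Individual areas: |S1| = 35, |S2| = 21.
|S1∩S2|: x∈[2,7], y∈[0,3] → 5·3 = 15.
|S1 ∪ S2| = 56 − 15 = 41.00.

41.00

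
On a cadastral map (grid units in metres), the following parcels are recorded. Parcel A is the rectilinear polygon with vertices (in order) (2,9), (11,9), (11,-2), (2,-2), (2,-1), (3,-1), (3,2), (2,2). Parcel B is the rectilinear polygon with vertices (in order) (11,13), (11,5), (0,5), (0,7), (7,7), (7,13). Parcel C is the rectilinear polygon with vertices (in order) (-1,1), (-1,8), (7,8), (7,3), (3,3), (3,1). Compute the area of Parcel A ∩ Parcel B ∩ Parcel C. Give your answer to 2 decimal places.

10.00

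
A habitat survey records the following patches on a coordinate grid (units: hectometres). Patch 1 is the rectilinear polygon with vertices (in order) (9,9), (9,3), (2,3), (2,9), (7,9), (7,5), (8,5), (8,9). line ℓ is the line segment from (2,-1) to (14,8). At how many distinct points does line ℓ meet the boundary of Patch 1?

The segment meets the boundary at (9,4.25), (7.333,3).

2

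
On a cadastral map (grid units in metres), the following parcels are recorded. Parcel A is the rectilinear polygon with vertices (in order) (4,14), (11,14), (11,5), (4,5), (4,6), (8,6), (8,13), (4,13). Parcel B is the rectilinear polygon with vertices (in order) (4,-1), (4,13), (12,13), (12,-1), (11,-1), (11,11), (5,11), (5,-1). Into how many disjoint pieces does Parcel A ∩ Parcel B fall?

Parcel A ∩ Parcel B splits into 2 disjoint pieces (area 6, area 1).

2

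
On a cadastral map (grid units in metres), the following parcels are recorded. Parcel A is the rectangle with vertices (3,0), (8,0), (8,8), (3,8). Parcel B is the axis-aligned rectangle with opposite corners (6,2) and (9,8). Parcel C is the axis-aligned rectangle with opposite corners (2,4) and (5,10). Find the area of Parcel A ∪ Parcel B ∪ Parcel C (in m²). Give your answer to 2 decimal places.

56.00

By inclusion–exclusion:
Individual areas: |Parcel A| = 40, |Parcel B| = 18, |Parcel C| = 18.
|Parcel A∩Parcel B|: x∈[6,8], y∈[2,8] → 2·6 = 12.
|Parcel A∩Parcel C|: x∈[3,5], y∈[4,8] → 2·4 = 8.
|Parcel B∩Parcel C| = 0 (no overlap).
|Parcel A∩Parcel B∩Parcel C| = 0.
|Parcel A ∪ Parcel B ∪ Parcel C| = 76 − 20 + 0 = 56.00.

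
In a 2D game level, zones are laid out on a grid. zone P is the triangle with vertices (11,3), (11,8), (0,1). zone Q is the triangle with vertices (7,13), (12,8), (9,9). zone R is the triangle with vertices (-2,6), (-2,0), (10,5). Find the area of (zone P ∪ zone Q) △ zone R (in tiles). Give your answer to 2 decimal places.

|zone P ∪ zone Q| = 32.5.
|(zone P ∪ zone Q) ∩ zone R| = 8.711.
|(zone P ∪ zone Q) △ zone R| = 32.5 + 36 − 17.4221 = 51.08.

51.08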